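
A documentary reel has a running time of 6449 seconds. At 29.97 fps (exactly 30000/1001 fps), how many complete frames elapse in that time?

193276 frames

Frames = 6449 × 30000/1001 = 193470000/1001 ≈ 193276.7233.
Complete frames: 193276.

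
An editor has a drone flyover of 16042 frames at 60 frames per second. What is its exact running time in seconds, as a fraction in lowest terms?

Running time = 16042 ÷ (60) = 16042 × 1/60 = 8021/30 s.

8021/30 seconds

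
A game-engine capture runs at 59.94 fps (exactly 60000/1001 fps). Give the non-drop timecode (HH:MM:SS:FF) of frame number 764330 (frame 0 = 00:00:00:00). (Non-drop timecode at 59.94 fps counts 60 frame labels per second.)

764330 ÷ 60 = 12738 full seconds, remainder 50 frames.
12738 s = 3 h 32 min 18 s.
Timecode: 03:32:18:50.

03:32:18:50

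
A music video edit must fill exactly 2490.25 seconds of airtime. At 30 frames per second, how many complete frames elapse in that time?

74707 frames

Frames = 2490.25 × 30 = 149415/2 ≈ 74707.5000.
Complete frames: 74707.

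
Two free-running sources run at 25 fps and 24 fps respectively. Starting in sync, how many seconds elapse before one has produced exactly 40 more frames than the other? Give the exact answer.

40 seconds

The gap grows by |24 − 25| = 1 frame per second.
Time for a 40-frame gap: 40 ÷ (1) = 40 s.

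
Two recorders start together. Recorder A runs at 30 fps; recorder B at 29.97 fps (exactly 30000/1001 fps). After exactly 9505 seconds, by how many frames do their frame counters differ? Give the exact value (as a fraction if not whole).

A emits 30 × 9505 = 285150 frames; B emits 30000/1001 × 9505 = 285150000/1001.
Difference = 285150/1001 frames (≈ 284.8651); B is behind A.

285150/1001 frames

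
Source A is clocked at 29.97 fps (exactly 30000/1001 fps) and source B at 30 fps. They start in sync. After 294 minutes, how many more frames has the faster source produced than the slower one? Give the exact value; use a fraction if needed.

75600/143 frames

294 min = 17640 s.
A emits 30000/1001 × 17640 = 75600000/143 frames; B emits 30 × 17640 = 529200.
Difference = 75600/143 frames (≈ 528.6713); B is ahead of A.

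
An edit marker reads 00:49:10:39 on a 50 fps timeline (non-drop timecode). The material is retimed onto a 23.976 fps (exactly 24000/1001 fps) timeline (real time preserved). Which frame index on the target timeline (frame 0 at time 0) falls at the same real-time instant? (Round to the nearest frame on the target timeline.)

Source frame index: (0×3600 + 49×60 + 10) × 50 + 39 = 147539.
Real time: 147539 / (50) = 147539/50 s.
Target frame: (147539/50) × (24000/1001) = 10116960/143 ≈ 70747.972 → 70748.

frame 70748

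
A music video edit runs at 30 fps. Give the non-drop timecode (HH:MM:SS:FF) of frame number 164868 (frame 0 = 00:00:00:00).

164868 ÷ 30 = 5495 full seconds, remainder 18 frames.
5495 s = 1 h 31 min 35 s.
Timecode: 01:31:35:18.

01:31:35:18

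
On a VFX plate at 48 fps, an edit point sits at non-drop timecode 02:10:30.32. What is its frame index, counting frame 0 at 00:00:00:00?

375872

Total seconds to the label: (2 × 3600 + 10 × 60 + 30) = 7830.
Frame index = 7830 × 48 + 32 = 375872.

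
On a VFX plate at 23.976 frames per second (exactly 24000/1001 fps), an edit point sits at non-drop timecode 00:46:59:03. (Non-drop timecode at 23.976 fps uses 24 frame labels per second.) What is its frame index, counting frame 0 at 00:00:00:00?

Total seconds to the label: (0 × 3600 + 46 × 60 + 59) = 2819.
Frame index = 2819 × 24 + 3 = 67659.

67659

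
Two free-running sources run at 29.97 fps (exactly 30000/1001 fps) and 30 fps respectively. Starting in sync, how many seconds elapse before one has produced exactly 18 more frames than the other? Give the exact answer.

The gap grows by |30 − 30000/1001| = 30/1001 frames per second.
Time for a 18-frame gap: 18 ÷ (30/1001) = 600.6 s.

600.6 seconds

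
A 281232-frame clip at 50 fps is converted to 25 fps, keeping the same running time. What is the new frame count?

Target frames = source frames × (target rate / source rate) = 281232 × (25)/(50) = 281232 × 1/2 = 140616.

140616 frames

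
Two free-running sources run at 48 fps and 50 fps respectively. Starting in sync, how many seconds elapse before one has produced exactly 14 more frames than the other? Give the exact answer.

7 seconds

The gap grows by |50 − 48| = 2 frames per second.
Time for a 14-frame gap: 14 ÷ (2) = 7 s.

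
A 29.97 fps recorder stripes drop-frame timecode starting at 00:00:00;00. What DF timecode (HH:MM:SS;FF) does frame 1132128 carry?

Each 10-minute DF block holds 10 × 60 × 30 − 9 × 2 = 17982 frames. 1132128 ÷ 17982 → 62 full blocks, remainder 17244.
Within the partial block the first minute is 1800 frames and each further minute 1798, so 9 further minute boundaries passed. Total skipped labels = 18 × 62 + 2 × 9 = 1134.
Non-drop label index = 1132128 + 1134 = 1133262; at 30 labels/s that is 10:29:35:12, i.e. DF 10:29:35;12.

10:29:35;12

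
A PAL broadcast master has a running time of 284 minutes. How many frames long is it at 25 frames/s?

284 min = 17040 s.
Frames = 17040 × 25 = 426000.

426000 frames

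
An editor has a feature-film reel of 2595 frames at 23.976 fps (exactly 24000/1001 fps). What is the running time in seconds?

Running time = 2595 / (24000/1001) = 108.233125 s.

108.233125 seconds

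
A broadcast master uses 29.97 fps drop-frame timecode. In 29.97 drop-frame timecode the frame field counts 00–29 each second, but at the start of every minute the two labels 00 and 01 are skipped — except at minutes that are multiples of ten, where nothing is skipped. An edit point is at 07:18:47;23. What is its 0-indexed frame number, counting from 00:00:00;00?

Complete 10-minute blocks: 43, each 17982 frames → 773226.
Remaining 8 whole minutes in the current block: 1800 + 7 × 1798 = 14386 frames.
Within the current minute: 47 × 30 + 23 − 2 = 1431 (labels ;00/;01 skipped at this minute). Total = 773226 + 14386 + 1431 = 789043.

789043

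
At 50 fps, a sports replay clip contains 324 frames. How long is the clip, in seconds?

6.48 seconds

Running time = 324 / (50) = 6.48 s.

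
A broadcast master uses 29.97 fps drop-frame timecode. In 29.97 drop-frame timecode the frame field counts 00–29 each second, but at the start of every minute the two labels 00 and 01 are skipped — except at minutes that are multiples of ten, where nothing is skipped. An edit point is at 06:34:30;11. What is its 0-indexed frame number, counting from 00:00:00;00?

709401

As if non-drop at 30 labels/s: (6 × 3600 + 34 × 60 + 30) × 30 + 11 = 710111.
Minute boundaries passed: 394; those not divisible by 10: 394 − 39 = 355; dropped labels = 2 × 355 = 710.
Actual frame index = 710111 − 710 = 709401.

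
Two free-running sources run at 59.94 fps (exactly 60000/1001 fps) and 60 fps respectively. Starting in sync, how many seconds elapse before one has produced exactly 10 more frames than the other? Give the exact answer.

The gap grows by |60 − 60000/1001| = 60/1001 frames per second.
Time for a 10-frame gap: 10 ÷ (60/1001) = 1001/6 s.

1001/6 seconds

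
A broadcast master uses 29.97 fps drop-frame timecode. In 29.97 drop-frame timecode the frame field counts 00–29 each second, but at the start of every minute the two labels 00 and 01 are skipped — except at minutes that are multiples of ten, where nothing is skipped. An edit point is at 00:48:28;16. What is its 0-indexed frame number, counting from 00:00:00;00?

Complete 10-minute blocks: 4, each 17982 frames → 71928.
Remaining 8 whole minutes in the current block: 1800 + 7 × 1798 = 14386 frames.
Within the current minute: 28 × 30 + 16 − 2 = 854 (labels ;00/;01 skipped at this minute). Total = 71928 + 14386 + 854 = 87168.

87168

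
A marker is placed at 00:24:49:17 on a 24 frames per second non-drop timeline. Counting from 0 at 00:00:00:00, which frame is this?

frame 35753

Total seconds to the label: (0 × 3600 + 24 × 60 + 49) = 1489.
Frame index = 1489 × 24 + 17 = 35753.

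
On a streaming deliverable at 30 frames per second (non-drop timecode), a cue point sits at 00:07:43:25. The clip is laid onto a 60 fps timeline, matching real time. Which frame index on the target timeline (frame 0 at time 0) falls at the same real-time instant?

frame 27830

Source frame index: (0×3600 + 7×60 + 43) × 30 + 25 = 13915.
Real time: 13915 / (30) = 2783/6 s.
Target frame: (2783/6) × (60) = 27830.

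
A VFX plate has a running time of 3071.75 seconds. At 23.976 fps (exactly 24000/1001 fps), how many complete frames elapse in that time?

73648 frames

Frames = 3071.75 × 24000/1001 = 6702000/91 ≈ 73648.3516.
Complete frames: 73648.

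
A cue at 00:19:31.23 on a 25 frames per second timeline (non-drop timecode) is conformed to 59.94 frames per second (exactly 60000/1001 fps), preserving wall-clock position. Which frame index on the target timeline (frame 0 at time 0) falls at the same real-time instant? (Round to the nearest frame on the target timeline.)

frame 70245

Source frame index: (0×3600 + 19×60 + 31) × 25 + 23 = 29298.
Real time: 29298 / (25) = 29298/25 s.
Target frame: (29298/25) × (60000/1001) = 70315200/1001 ≈ 70244.955 → 70245.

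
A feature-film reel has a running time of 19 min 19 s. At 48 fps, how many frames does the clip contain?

19 min 19 s = 1159 s.
Frames = 1159 × 48 = 55632.

55632 frames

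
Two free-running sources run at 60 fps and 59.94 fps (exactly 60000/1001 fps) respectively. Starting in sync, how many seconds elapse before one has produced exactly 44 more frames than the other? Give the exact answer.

11011/15 seconds

The gap grows by |60000/1001 − 60| = 60/1001 frames per second.
Time for a 44-frame gap: 44 ÷ (60/1001) = 11011/15 s.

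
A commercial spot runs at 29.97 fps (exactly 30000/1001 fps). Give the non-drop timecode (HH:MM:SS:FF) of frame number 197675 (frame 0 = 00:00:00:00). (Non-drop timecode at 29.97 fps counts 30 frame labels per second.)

197675 ÷ 30 = 6589 full seconds, remainder 5 frames.
6589 s = 1 h 49 min 49 s.
Timecode: 01:49:49:05.

01:49:49:05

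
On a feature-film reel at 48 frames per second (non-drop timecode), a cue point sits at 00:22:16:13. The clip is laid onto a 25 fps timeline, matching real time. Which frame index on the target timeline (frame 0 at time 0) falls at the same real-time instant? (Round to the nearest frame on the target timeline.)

Source frame index: (0×3600 + 22×60 + 16) × 48 + 13 = 64141.
Real time: 64141 / (48) = 64141/48 s.
Target frame: (64141/48) × (25) = 1603525/48 ≈ 33406.771 → 33407.

frame 33407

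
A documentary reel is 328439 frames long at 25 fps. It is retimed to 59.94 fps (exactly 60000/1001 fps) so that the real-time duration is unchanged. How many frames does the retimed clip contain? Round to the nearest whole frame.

Frames at target rate = 328439 × (60000/1001) / (25) = 788253600/1001 ≈ 787466.134.
Nearest whole frame: 787466.

787466 frames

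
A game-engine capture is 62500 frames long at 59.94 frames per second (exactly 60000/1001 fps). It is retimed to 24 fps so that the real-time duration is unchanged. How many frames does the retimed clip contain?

25025 frames

Target frames = source frames × (target rate / source rate) = 62500 × (24)/(60000/1001) = 62500 × 1001/2500 = 25025.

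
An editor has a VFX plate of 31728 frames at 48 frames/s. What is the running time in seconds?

Running time = 31728 / (48) = 661 s.

661 seconds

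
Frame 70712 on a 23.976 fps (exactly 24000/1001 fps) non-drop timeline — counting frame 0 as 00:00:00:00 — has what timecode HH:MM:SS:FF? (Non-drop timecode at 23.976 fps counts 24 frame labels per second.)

70712 ÷ 24 = 2946 full seconds, remainder 8 frames.
2946 s = 0 h 49 min 6 s.
Timecode: 00:49:06:08.

00:49:06:08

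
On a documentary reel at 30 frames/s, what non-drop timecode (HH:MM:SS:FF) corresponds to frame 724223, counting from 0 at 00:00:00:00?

06:42:20:23

724223 ÷ 30 = 24140 full seconds, remainder 23 frames.
24140 s = 6 h 42 min 20 s.
Timecode: 06:42:20:23.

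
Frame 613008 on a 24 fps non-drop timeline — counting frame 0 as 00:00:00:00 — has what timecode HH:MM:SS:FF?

07:05:42:00

613008 ÷ 24 = 25542 full seconds, remainder 0 frames.
25542 s = 7 h 5 min 42 s.
Timecode: 07:05:42:00.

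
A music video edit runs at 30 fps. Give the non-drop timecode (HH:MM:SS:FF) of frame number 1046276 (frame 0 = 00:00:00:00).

09:41:15:26

1046276 ÷ 30 = 34875 full seconds, remainder 26 frames.
34875 s = 9 h 41 min 15 s.
Timecode: 09:41:15:26.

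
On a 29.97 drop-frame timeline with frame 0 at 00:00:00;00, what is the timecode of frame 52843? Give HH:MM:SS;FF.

Ten DF minutes hold 17982 frames, so frame 52843 lies in block 2 (frames 35964–53945) with 16879 frames into that block.
The block's first minute is 1800 frames and the rest 1798 each; 16879 frames reaches minute 9, so 2 × 18 + 9 × 2 = 54 labels have been skipped so far.
Adding those back, label number 52843 + 54 = 52897 at 30 labels/s is 1763 s + 7 f = 0 h 29 min 23 s frame 7, i.e. 00:29:23;07.

00:29:23;07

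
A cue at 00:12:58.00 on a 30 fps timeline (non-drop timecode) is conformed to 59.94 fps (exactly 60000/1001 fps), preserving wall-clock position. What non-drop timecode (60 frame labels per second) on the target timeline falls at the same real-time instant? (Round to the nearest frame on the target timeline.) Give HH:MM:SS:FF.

Source frame index: (0×3600 + 12×60 + 58) × 30 + 0 = 23340.
Real time: 23340 / (30) = 778 s.
Target frame: (778) × (60000/1001) = 46680000/1001 ≈ 46633.367 → 46633.
At 60 labels/s: frame 46633 → 00:12:57:13.

00:12:57:13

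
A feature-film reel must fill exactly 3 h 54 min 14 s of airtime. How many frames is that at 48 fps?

674592 frames

3 h 54 min 14 s = 14054 s.
Frames = 14054 × 48 = 674592.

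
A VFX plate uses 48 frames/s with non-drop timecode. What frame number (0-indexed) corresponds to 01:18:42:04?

Total seconds to the label: (1 × 3600 + 18 × 60 + 42) = 4722.
Frame index = 4722 × 48 + 4 = 226660.

226660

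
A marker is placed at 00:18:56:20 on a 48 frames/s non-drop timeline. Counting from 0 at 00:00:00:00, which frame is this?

Total seconds to the label: (0 × 3600 + 18 × 60 + 56) = 1136.
Frame index = 1136 × 48 + 20 = 54548.

frame 54548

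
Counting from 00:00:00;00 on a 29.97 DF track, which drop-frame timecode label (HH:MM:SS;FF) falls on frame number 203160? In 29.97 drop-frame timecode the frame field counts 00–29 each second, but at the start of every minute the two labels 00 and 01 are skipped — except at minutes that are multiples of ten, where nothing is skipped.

Each 10-minute DF block holds 10 × 60 × 30 − 9 × 2 = 17982 frames. 203160 ÷ 17982 → 11 full blocks, remainder 5358.
Within the partial block the first minute is 1800 frames and each further minute 1798, so 2 further minute boundaries passed. Total skipped labels = 18 × 11 + 2 × 2 = 202.
Non-drop label index = 203160 + 202 = 203362; at 30 labels/s that is 01:52:58:22, i.e. DF 01:52:58;22.

01:52:58;22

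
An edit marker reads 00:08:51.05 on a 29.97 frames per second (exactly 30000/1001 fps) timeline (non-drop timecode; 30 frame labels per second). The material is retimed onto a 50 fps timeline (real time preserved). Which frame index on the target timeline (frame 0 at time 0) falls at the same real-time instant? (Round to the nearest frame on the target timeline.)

Source frame index: (0×3600 + 8×60 + 51) × 30 + 5 = 15935.
Real time: 15935 / (30000/1001) = 3190187/6000 s.
Target frame: (3190187/6000) × (50) = 3190187/120 ≈ 26584.892 → 26585.

frame 26585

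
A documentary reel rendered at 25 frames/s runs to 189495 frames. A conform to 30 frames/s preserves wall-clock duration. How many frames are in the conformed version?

Target frames = source frames × (target rate / source rate) = 189495 × (30)/(25) = 189495 × 6/5 = 227394.

227394 frames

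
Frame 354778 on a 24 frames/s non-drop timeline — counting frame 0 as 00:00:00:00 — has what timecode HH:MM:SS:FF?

354778 ÷ 24 = 14782 full seconds, remainder 10 frames.
14782 s = 4 h 6 min 22 s.
Timecode: 04:06:22:10.

04:06:22:10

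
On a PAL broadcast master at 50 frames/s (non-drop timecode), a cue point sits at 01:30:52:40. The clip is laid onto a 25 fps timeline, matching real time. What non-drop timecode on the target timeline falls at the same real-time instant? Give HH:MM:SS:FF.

01:30:52:20

Source frame index: (1×3600 + 30×60 + 52) × 50 + 40 = 272640.
Real time: 272640 / (50) = 27264/5 s.
Target frame: (27264/5) × (25) = 136320.
At 25 labels/s: frame 136320 → 01:30:52:20.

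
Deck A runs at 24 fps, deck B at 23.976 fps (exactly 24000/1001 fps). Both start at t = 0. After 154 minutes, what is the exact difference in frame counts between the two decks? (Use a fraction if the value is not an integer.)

154 min = 9240 s.
A emits 24 × 9240 = 221760 frames; B emits 24000/1001 × 9240 = 2880000/13.
Difference = 2880/13 frames (≈ 221.5385); B is behind A.

2880/13 frames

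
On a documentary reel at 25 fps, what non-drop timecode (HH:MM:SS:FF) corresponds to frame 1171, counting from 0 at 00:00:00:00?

00:00:46:21

1171 ÷ 25 = 46 full seconds, remainder 21 frames.
46 s = 0 h 0 min 46 s.
Timecode: 00:00:46:21.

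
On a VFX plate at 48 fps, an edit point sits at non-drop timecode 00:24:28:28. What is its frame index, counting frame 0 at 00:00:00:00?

frame 70492

Total seconds to the label: (0 × 3600 + 24 × 60 + 28) = 1468.
Frame index = 1468 × 48 + 28 = 70492.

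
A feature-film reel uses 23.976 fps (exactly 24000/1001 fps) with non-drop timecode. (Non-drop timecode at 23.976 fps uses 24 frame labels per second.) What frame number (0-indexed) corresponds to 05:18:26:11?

458555

Total seconds to the label: (5 × 3600 + 18 × 60 + 26) = 19106.
Frame index = 19106 × 24 + 11 = 458555.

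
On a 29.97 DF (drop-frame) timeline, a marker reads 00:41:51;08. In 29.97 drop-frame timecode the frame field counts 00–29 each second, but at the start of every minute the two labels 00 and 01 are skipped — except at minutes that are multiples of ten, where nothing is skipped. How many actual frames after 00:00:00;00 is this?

75264

Complete 10-minute blocks: 4, each 17982 frames → 71928.
Remaining 1 whole minute in the current block: 1800 + 0 × 1798 = 1800 frames.
Within the current minute: 51 × 30 + 8 − 2 = 1536 (labels ;00/;01 skipped at this minute). Total = 71928 + 1800 + 1536 = 75264.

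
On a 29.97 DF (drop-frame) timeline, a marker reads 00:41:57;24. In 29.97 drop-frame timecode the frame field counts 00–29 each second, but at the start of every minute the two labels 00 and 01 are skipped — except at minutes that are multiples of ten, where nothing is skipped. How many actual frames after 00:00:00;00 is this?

75460

Complete 10-minute blocks: 4, each 17982 frames → 71928.
Remaining 1 whole minute in the current block: 1800 + 0 × 1798 = 1800 frames.
Within the current minute: 57 × 30 + 24 − 2 = 1732 (labels ;00/;01 skipped at this minute). Total = 71928 + 1800 + 1732 = 75460.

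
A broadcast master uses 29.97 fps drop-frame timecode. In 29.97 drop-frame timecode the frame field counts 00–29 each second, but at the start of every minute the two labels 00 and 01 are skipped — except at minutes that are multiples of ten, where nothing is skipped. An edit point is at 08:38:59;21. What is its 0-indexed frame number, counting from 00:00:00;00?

Complete 10-minute blocks: 51, each 17982 frames → 917082.
Remaining 8 whole minutes in the current block: 1800 + 7 × 1798 = 14386 frames.
Within the current minute: 59 × 30 + 21 − 2 = 1789 (labels ;00/;01 skipped at this minute). Total = 917082 + 14386 + 1789 = 933257.

933257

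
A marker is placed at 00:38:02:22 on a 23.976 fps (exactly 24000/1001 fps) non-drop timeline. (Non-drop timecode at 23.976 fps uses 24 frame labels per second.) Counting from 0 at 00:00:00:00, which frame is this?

54790

Total seconds to the label: (0 × 3600 + 38 × 60 + 2) = 2282.
Frame index = 2282 × 24 + 22 = 54790.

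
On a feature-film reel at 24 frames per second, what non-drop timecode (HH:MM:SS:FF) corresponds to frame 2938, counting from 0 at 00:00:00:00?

00:02:02:10

2938 ÷ 24 = 122 full seconds, remainder 10 frames.
122 s = 0 h 2 min 2 s.
Timecode: 00:02:02:10.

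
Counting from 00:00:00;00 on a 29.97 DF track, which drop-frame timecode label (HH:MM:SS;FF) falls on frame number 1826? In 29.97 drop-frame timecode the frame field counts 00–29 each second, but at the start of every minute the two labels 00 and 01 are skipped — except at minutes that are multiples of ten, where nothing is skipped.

Ten DF minutes hold 17982 frames, so frame 1826 lies in block 0 (frames 0–17981) with 1826 frames into that block.
The block's first minute is 1800 frames and the rest 1798 each; 1826 frames reaches minute 1, so 0 × 18 + 1 × 2 = 2 labels have been skipped so far.
Adding those back, label number 1826 + 2 = 1828 at 30 labels/s is 60 s + 28 f = 0 h 1 min 0 s frame 28, i.e. 00:01:00;28.

00:01:00;28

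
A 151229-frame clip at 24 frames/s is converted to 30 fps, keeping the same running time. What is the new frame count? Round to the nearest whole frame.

Frames at target rate = 151229 × (30) / (24) = 756145/4 ≈ 189036.250.
Nearest whole frame: 189036.

189036 frames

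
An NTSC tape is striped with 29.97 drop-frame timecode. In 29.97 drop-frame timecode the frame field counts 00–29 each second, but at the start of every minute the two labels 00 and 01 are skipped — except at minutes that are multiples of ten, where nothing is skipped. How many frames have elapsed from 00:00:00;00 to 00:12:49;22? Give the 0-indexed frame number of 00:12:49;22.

23070

Complete 10-minute blocks: 1, each 17982 frames → 17982.
Remaining 2 whole minutes in the current block: 1800 + 1 × 1798 = 3598 frames.
Within the current minute: 49 × 30 + 22 − 2 = 1490 (labels ;00/;01 skipped at this minute). Total = 17982 + 3598 + 1490 = 23070.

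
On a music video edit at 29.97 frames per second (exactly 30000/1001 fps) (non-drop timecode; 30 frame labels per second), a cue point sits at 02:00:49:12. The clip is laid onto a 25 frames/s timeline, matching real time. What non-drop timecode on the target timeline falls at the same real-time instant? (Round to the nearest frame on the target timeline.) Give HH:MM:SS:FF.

Source frame index: (2×3600 + 0×60 + 49) × 30 + 12 = 217482.
Real time: 217482 / (30000/1001) = 36283247/5000 s.
Target frame: (36283247/5000) × (25) = 36283247/200 ≈ 181416.235 → 181416.
At 25 labels/s: frame 181416 → 02:00:56:16.

02:00:56:16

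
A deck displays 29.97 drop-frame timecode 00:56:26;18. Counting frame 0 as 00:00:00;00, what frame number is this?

101496

As if non-drop at 30 labels/s: (0 × 3600 + 56 × 60 + 26) × 30 + 18 = 101598.
Minute boundaries passed: 56; those not divisible by 10: 56 − 5 = 51; dropped labels = 2 × 51 = 102.
Actual frame index = 101598 − 102 = 101496.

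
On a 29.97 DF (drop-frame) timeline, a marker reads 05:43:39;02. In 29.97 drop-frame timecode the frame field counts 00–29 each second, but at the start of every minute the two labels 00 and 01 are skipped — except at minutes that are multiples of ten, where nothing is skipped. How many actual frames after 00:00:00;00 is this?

617954

As if non-drop at 30 labels/s: (5 × 3600 + 43 × 60 + 39) × 30 + 2 = 618572.
Minute boundaries passed: 343; those not divisible by 10: 343 − 34 = 309; dropped labels = 2 × 309 = 618.
Actual frame index = 618572 − 618 = 617954.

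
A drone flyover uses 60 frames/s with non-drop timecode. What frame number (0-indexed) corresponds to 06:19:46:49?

Total seconds to the label: (6 × 3600 + 19 × 60 + 46) = 22786.
Frame index = 22786 × 60 + 49 = 1367209.

frame 1367209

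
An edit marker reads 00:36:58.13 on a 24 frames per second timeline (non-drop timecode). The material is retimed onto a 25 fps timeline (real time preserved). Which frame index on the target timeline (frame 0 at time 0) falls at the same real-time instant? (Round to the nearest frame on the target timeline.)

frame 55464

Source frame index: (0×3600 + 36×60 + 58) × 24 + 13 = 53245.
Real time: 53245 / (24) = 53245/24 s.
Target frame: (53245/24) × (25) = 1331125/24 ≈ 55463.542 → 55464.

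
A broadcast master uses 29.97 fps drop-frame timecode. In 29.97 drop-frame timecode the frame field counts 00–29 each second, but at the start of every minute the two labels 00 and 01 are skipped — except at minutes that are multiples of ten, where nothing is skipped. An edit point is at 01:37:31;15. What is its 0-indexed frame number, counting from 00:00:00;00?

Complete 10-minute blocks: 9, each 17982 frames → 161838.
Remaining 7 whole minutes in the current block: 1800 + 6 × 1798 = 12588 frames.
Within the current minute: 31 × 30 + 15 − 2 = 943 (labels ;00/;01 skipped at this minute). Total = 161838 + 12588 + 943 = 175369.

175369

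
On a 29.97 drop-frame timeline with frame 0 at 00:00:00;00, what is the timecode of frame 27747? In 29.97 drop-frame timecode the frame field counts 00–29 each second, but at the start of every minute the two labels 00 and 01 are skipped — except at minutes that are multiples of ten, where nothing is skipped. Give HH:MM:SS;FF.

Each 10-minute DF block holds 10 × 60 × 30 − 9 × 2 = 17982 frames. 27747 ÷ 17982 → 1 full block, remainder 9765.
Within the partial block the first minute is 1800 frames and each further minute 1798, so 5 further minute boundaries passed. Total skipped labels = 18 × 1 + 2 × 5 = 28.
Non-drop label index = 27747 + 28 = 27775; at 30 labels/s that is 00:15:25:25, i.e. DF 00:15:25;25.

00:15:25;25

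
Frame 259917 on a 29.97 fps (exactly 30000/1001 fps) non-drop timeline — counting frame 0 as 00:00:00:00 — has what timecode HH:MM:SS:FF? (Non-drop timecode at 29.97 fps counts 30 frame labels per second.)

259917 ÷ 30 = 8663 full seconds, remainder 27 frames.
8663 s = 2 h 24 min 23 s.
Timecode: 02:24:23:27.

02:24:23:27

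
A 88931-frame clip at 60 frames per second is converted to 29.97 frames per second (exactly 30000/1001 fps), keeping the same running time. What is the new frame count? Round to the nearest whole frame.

44421 frames

Frames at target rate = 88931 × (30000/1001) / (60) = 44465500/1001 ≈ 44421.079.
Nearest whole frame: 44421.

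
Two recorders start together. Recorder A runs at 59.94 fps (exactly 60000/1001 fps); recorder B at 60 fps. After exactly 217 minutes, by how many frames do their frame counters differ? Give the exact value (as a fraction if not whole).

111600/143 frames

217 min = 13020 s.
A emits 60000/1001 × 13020 = 111600000/143 frames; B emits 60 × 13020 = 781200.
Difference = 111600/143 frames (≈ 780.4196); B is ahead of A.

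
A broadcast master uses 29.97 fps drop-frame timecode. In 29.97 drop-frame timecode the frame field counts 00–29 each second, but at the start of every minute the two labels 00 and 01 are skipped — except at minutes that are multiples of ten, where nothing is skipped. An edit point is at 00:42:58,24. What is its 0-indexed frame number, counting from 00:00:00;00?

77288

As if non-drop at 30 labels/s: (0 × 3600 + 42 × 60 + 58) × 30 + 24 = 77364.
Minute boundaries passed: 42; those not divisible by 10: 42 − 4 = 38; dropped labels = 2 × 38 = 76.
Actual frame index = 77364 − 76 = 77288.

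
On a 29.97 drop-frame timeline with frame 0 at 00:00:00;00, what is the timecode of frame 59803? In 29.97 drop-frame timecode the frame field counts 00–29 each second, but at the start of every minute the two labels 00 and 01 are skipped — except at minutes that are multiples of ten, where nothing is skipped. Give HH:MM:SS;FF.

00:33:15;13

Each 10-minute DF block holds 10 × 60 × 30 − 9 × 2 = 17982 frames. 59803 ÷ 17982 → 3 full blocks, remainder 5857.
Within the partial block the first minute is 1800 frames and each further minute 1798, so 3 further minute boundaries passed. Total skipped labels = 18 × 3 + 2 × 3 = 60.
Non-drop label index = 59803 + 60 = 59863; at 30 labels/s that is 00:33:15:13, i.e. DF 00:33:15;13.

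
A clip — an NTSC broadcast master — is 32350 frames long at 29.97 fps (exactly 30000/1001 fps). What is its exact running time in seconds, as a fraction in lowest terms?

Running time = 32350 ÷ (30000/1001) = 32350 × 1001/30000 = 647647/600 s.

647647/600 seconds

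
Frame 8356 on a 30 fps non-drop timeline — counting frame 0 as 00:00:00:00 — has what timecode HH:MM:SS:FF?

00:04:38:16

8356 ÷ 30 = 278 full seconds, remainder 16 frames.
278 s = 0 h 4 min 38 s.
Timecode: 00:04:38:16.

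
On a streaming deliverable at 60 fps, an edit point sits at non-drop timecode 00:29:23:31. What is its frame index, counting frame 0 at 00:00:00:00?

105811

Total seconds to the label: (0 × 3600 + 29 × 60 + 23) = 1763.
Frame index = 1763 × 60 + 31 = 105811.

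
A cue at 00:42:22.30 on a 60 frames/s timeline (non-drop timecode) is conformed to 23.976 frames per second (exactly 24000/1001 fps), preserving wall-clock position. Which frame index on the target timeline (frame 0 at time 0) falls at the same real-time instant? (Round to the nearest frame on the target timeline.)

Source frame index: (0×3600 + 42×60 + 22) × 60 + 30 = 152550.
Real time: 152550 / (60) = 5085/2 s.
Target frame: (5085/2) × (24000/1001) = 61020000/1001 ≈ 60959.041 → 60959.

frame 60959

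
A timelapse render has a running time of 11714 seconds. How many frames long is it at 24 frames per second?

Frames = 11714 × 24 = 281136.

281136 frames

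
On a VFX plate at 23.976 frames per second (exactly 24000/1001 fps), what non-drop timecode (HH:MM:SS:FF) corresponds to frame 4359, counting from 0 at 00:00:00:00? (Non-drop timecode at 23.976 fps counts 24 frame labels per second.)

00:03:01:15

4359 ÷ 24 = 181 full seconds, remainder 15 frames.
181 s = 0 h 3 min 1 s.
Timecode: 00:03:01:15.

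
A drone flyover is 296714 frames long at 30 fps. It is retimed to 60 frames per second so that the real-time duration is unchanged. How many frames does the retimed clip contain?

593428 frames

Target frames = source frames × (target rate / source rate) = 296714 × (60)/(30) = 296714 × 2 = 593428.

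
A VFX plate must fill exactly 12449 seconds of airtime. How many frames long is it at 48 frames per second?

597552 frames

Frames = 12449 × 48 = 597552.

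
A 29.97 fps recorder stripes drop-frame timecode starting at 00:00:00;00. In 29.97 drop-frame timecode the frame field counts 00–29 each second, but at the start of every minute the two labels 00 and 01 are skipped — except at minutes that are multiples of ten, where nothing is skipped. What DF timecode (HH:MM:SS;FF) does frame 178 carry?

Ten DF minutes hold 17982 frames, so frame 178 lies in block 0 (frames 0–17981) with 178 frames into that block.
The block's first minute is 1800 frames and the rest 1798 each; 178 frames reaches minute 0, so 0 × 18 + 0 × 2 = 0 labels have been skipped so far.
Adding those back, label number 178 + 0 = 178 at 30 labels/s is 5 s + 28 f = 0 h 0 min 5 s frame 28, i.e. 00:00:05;28.

00:00:05;28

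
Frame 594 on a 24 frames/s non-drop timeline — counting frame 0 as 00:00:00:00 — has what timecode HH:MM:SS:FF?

594 ÷ 24 = 24 full seconds, remainder 18 frames.
24 s = 0 h 0 min 24 s.
Timecode: 00:00:24:18.

00:00:24:18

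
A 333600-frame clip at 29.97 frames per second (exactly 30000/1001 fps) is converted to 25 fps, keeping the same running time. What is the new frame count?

Target frames = source frames × (target rate / source rate) = 333600 × (25)/(30000/1001) = 333600 × 1001/1200 = 278278.

278278 frames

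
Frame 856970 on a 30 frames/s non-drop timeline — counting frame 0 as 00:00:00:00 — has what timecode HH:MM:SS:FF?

07:56:05:20

856970 ÷ 30 = 28565 full seconds, remainder 20 frames.
28565 s = 7 h 56 min 5 s.
Timecode: 07:56:05:20.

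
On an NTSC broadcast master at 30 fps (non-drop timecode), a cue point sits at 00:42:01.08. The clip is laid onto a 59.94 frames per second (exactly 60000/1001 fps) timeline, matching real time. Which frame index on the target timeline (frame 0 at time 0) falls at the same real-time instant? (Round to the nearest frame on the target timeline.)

frame 151125

Source frame index: (0×3600 + 42×60 + 1) × 30 + 8 = 75638.
Real time: 75638 / (30) = 37819/15 s.
Target frame: (37819/15) × (60000/1001) = 151276000/1001 ≈ 151124.875 → 151125.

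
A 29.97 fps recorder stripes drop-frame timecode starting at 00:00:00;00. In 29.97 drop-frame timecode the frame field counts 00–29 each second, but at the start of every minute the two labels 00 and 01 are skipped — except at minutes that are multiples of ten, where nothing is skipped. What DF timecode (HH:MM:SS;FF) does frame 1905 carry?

Each 10-minute DF block holds 10 × 60 × 30 − 9 × 2 = 17982 frames. 1905 ÷ 17982 → 0 full blocks, remainder 1905.
Within the partial block the first minute is 1800 frames and each further minute 1798, so 1 further minute boundary passed. Total skipped labels = 18 × 0 + 2 × 1 = 2.
Non-drop label index = 1905 + 2 = 1907; at 30 labels/s that is 00:01:03:17, i.e. DF 00:01:03;17.

00:01:03;17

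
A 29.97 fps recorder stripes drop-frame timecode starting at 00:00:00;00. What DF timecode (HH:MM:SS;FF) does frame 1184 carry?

00:00:39;14

Each 10-minute DF block holds 10 × 60 × 30 − 9 × 2 = 17982 frames. 1184 ÷ 17982 → 0 full blocks, remainder 1184.
Within the partial block the first minute is 1800 frames and each further minute 1798, so 0 further minute boundaries passed. Total skipped labels = 18 × 0 + 2 × 0 = 0.
Non-drop label index = 1184 + 0 = 1184; at 30 labels/s that is 00:00:39:14, i.e. DF 00:00:39;14.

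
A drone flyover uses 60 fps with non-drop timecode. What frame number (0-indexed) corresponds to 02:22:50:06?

Total seconds to the label: (2 × 3600 + 22 × 60 + 50) = 8570.
Frame index = 8570 × 60 + 6 = 514206.

514206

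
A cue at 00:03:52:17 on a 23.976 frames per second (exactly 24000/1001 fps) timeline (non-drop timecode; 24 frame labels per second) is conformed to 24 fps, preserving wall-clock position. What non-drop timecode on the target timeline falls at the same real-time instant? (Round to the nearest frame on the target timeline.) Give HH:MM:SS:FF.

00:03:52:23

Source frame index: (0×3600 + 3×60 + 52) × 24 + 17 = 5585.
Real time: 5585 / (24000/1001) = 1118117/4800 s.
Target frame: (1118117/4800) × (24) = 1118117/200 ≈ 5590.585 → 5591.
At 24 labels/s: frame 5591 → 00:03:52:23.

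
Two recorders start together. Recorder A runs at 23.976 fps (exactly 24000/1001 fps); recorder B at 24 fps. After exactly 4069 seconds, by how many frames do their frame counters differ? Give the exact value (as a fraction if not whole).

7512/77 frames

A emits 24000/1001 × 4069 = 7512000/77 frames; B emits 24 × 4069 = 97656.
Difference = 7512/77 frames (≈ 97.5584); B is ahead of A.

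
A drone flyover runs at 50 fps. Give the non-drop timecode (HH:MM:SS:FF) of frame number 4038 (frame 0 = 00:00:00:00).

00:01:20:38

4038 ÷ 50 = 80 full seconds, remainder 38 frames.
80 s = 0 h 1 min 20 s.
Timecode: 00:01:20:38.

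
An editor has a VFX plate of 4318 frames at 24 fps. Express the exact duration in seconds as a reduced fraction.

Running time = 4318 ÷ (24) = 4318 × 1/24 = 2159/12 s.

2159/12 seconds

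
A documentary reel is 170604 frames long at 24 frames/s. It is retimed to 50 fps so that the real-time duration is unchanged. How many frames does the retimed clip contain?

355425 frames

Target frames = source frames × (target rate / source rate) = 170604 × (50)/(24) = 170604 × 25/12 = 355425.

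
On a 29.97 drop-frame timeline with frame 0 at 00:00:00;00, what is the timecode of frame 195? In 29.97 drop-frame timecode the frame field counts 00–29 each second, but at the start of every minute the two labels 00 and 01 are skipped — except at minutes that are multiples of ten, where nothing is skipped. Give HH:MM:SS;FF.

00:00:06;15

Each 10-minute DF block holds 10 × 60 × 30 − 9 × 2 = 17982 frames. 195 ÷ 17982 → 0 full blocks, remainder 195.
Within the partial block the first minute is 1800 frames and each further minute 1798, so 0 further minute boundaries passed. Total skipped labels = 18 × 0 + 2 × 0 = 0.
Non-drop label index = 195 + 0 = 195; at 30 labels/s that is 00:00:06:15, i.e. DF 00:00:06;15.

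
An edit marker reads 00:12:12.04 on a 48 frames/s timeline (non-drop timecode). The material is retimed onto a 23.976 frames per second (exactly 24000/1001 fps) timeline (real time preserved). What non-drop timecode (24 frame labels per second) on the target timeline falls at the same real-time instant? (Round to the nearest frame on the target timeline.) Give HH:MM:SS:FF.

00:12:11:08

Source frame index: (0×3600 + 12×60 + 12) × 48 + 4 = 35140.
Real time: 35140 / (48) = 8785/12 s.
Target frame: (8785/12) × (24000/1001) = 2510000/143 ≈ 17552.448 → 17552.
At 24 labels/s: frame 17552 → 00:12:11:08.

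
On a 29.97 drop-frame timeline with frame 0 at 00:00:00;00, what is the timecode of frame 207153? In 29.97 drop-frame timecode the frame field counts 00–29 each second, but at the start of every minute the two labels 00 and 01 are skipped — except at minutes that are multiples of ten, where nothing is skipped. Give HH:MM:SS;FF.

01:55:12;01

Ten DF minutes hold 17982 frames, so frame 207153 lies in block 11 (frames 197802–215783) with 9351 frames into that block.
The block's first minute is 1800 frames and the rest 1798 each; 9351 frames reaches minute 5, so 11 × 18 + 5 × 2 = 208 labels have been skipped so far.
Adding those back, label number 207153 + 208 = 207361 at 30 labels/s is 6912 s + 1 f = 1 h 55 min 12 s frame 1, i.e. 01:55:12;01.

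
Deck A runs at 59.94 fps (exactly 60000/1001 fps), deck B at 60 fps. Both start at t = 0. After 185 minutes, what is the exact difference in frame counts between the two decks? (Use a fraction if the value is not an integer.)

666000/1001 frames

185 min = 11100 s.
A emits 60000/1001 × 11100 = 666000000/1001 frames; B emits 60 × 11100 = 666000.
Difference = 666000/1001 frames (≈ 665.3347); B is ahead of A.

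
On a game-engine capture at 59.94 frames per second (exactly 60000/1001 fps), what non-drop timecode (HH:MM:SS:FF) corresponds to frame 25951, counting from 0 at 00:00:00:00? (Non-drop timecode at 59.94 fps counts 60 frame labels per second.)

25951 ÷ 60 = 432 full seconds, remainder 31 frames.
432 s = 0 h 7 min 12 s.
Timecode: 00:07:12:31.

00:07:12:31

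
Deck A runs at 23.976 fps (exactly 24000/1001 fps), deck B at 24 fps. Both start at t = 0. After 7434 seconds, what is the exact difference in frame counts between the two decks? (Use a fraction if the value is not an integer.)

A emits 24000/1001 × 7434 = 25488000/143 frames; B emits 24 × 7434 = 178416.
Difference = 25488/143 frames (≈ 178.2378); B is ahead of A.

25488/143 frames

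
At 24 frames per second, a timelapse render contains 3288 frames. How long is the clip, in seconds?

137 seconds

Running time = 3288 / (24) = 137 s.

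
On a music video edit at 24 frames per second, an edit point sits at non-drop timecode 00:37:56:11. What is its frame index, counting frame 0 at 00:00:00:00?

Total seconds to the label: (0 × 3600 + 37 × 60 + 56) = 2276.
Frame index = 2276 × 24 + 11 = 54635.

frame 54635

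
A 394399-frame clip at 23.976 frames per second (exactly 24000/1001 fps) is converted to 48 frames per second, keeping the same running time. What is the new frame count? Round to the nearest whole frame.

Frames at target rate = 394399 × (48) / (24000/1001) = 394793399/500 ≈ 789586.798.
Nearest whole frame: 789587.

789587 frames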